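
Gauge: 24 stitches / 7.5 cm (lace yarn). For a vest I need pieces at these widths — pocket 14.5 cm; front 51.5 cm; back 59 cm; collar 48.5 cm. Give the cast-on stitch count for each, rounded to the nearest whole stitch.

Rate = 24/7.5 = 3.2 sts per cm.
pocket: 14.5 × 3.2 = 46.40 → 46.
front: 51.5 × 3.2 = 164.80 → 165.
back: 59 × 3.2 = 188.80 → 189.
collar: 48.5 × 3.2 = 155.20 → 155.

pocket 46; front 165; back 189; collar 155.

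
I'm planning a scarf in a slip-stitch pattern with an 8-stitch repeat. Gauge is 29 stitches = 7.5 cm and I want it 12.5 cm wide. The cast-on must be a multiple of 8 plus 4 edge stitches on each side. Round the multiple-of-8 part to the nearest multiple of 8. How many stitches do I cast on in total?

CO 48 sts.

29 / 7.5 = 3.867 sts per cm.
12.5 × 3.867 = 48.33 sts.
Less 8 edge sts → 40.33 for the repeat.
Nearest multiple of 8: 40.
Add back 8 edge sts → 48.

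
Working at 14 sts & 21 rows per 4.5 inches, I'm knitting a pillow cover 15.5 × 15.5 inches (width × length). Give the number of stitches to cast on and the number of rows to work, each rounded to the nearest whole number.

Cast on 48 stitches and work 72 rows.

Stitch gauge = 14/4.5 = 3.111 sts/in; 15.5 × 3.111 = 48.22 → 48 sts.
Row gauge = 21/4.5 = 4.667 rows/in; 15.5 × 4.667 = 72.33 → 72 rows.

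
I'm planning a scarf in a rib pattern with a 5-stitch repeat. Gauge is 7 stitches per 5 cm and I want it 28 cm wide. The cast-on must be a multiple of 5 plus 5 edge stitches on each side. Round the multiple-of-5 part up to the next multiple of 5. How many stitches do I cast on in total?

7 / 5 = 1.4 sts per cm.
28 × 1.4 = 39.20 sts.
Less 10 edge sts → 29.20 for the repeat.
Next multiple of 5: 30.
Add back 10 edge sts → 40.

CO 40 sts.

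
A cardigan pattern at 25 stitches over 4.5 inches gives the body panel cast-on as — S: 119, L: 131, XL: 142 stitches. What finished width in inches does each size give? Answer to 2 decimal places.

25/4.5 = 5.556 sts per in.
S: 119 / 5.556 = 21.420 → 21.42 in.
L: 131 / 5.556 = 23.580 → 23.58 in.
XL: 142 / 5.556 = 25.560 → 25.56 in.

S 21.42 inches; L 23.58 inches; XL 25.56 inches.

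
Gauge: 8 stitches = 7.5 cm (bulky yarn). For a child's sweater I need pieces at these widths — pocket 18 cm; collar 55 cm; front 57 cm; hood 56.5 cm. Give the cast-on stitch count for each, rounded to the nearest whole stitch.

Rate = 8/7.5 = 1.067 sts per cm.
pocket: 18 × 1.067 = 19.20 → 19.
collar: 55 × 1.067 = 58.67 → 59.
front: 57 × 1.067 = 60.80 → 61.
hood: 56.5 × 1.067 = 60.27 → 60.

pocket 19; collar 59; front 61; hood 60.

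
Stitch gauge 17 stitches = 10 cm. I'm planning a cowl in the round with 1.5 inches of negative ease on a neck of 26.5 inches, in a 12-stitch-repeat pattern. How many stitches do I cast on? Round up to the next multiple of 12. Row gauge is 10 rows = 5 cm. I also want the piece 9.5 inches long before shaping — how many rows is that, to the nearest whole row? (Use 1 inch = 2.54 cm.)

Cast on 108 stitches; work 48 rows.

Finished = 26.5 − 1.5 = 25 inches.
25 inches × 2.54 = 63.50 cm.
17/10 = 1.7 sts per cm; 63.50 × 1.7 = 107.95 sts.
Next multiple of 12 → 108.
9.5 inches = 24.13 cm; × 2 = 48.26 → 48 rows.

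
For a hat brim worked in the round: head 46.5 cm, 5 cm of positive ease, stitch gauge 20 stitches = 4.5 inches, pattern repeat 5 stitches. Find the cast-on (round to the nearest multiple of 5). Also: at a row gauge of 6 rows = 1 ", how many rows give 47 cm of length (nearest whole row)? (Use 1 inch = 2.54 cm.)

Cast on 90 stitches; work 111 rows.

Finished = 46.5 + 5 = 51.5 cm.
51.5 cm × 1/2.54 = 20.28 inches.
20/4.5 = 4.444 sts per in; 20.28 × 4.444 = 90.11 sts.
Nearest multiple of 5 → 90.
47 cm = 18.50 inches; × 6 = 111.02 → 111 rows.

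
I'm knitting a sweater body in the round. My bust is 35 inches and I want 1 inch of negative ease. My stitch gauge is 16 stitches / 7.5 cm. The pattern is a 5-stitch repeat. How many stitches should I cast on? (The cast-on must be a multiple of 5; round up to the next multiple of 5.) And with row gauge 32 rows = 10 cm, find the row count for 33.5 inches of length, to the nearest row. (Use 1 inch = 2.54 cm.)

Cast on 185 stitches; work 272 rows.

Finished = 35 − 1 = 34 inches.
34 inches × 2.54 = 86.36 cm.
16/7.5 = 2.133 sts per cm; 86.36 × 2.133 = 184.23 sts.
Next multiple of 5 → 185.
33.5 inches = 85.09 cm; × 3.2 = 272.29 → 272 rows.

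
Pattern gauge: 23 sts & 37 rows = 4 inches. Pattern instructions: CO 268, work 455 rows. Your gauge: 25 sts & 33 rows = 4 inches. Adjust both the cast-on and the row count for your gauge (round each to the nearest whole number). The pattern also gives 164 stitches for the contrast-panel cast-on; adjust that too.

Cast on 291 stitches; work 406 rows; contrast-panel cast-on 178 stitches.

Stitches: 268 × 25/23 = 291.30 → 291.
Rows: 455 × 33/37 = 405.81 → 406.
contrast-panel cast-on: 164 × 25/23 = 178.26 → 178.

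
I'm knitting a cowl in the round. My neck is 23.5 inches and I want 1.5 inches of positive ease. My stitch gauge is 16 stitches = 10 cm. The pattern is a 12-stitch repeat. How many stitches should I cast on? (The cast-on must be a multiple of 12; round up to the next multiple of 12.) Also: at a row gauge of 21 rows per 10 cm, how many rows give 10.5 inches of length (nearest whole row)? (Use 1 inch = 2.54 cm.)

Finished = 23.5 + 1.5 = 25 inches.
25 inches × 2.54 = 63.50 cm.
16/10 = 1.6 sts per cm; 63.50 × 1.6 = 101.60 sts.
Next multiple of 12 → 108.
10.5 inches = 26.67 cm; × 2.1 = 56.01 → 56 rows.

Cast on 108 stitches; work 56 rows.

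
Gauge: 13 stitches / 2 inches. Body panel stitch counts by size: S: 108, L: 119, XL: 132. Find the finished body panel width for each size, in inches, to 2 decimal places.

13/2 = 6.5 sts per in.
S: 108 / 6.5 = 16.615 → 16.62 in.
L: 119 / 6.5 = 18.308 → 18.31 in.
XL: 132 / 6.5 = 20.308 → 20.31 in.

S 16.62 inches; L 18.31 inches; XL 20.31 inches.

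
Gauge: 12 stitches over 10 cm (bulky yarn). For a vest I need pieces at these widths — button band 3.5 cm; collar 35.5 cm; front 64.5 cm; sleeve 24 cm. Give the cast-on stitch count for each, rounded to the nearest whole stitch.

button band 4; collar 43; front 77; sleeve 29.

Rate = 12/10 = 1.2 sts per cm.
button band: 3.5 × 1.2 = 4.20 → 4.
collar: 35.5 × 1.2 = 42.60 → 43.
front: 64.5 × 1.2 = 77.40 → 77.
sleeve: 24 × 1.2 = 28.80 → 29.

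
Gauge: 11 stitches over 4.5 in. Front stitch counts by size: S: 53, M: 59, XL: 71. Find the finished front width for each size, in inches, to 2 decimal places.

11/4.5 = 2.444 sts per in.
S: 53 / 2.444 = 21.682 → 21.68 in.
M: 59 / 2.444 = 24.136 → 24.14 in.
XL: 71 / 2.444 = 29.045 → 29.05 in.

S 21.68 inches; M 24.14 inches; XL 29.05 inches.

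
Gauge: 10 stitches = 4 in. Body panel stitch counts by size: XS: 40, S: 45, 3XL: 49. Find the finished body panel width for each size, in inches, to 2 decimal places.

XS 16.00 inches; S 18.00 inches; 3XL 19.60 inches.

10/4 = 2.5 sts per in.
XS: 40 / 2.5 = 16.000 → 16.00 in.
S: 45 / 2.5 = 18.000 → 18.00 in.
3XL: 49 / 2.5 = 19.600 → 19.60 in.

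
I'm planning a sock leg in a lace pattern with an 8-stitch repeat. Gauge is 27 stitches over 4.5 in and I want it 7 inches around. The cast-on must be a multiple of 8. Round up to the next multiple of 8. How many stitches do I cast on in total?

CO 48 sts.

27 / 4.5 = 6 sts per inch.
7 × 6 = 42.00 sts.
Next multiple of 8: 48.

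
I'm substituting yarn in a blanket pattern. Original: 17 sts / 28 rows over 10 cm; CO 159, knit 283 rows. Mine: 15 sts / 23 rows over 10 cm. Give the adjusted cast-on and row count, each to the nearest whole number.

Stitches: 159 × 15/17 = 140.29 → 140.
Rows: 283 × 23/28 = 232.46 → 232.

Cast on 140 stitches; work 232 rows.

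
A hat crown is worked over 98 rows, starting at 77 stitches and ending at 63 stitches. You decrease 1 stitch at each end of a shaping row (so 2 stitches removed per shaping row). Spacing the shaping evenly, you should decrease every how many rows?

Decrease every 14th row.

Stitches to remove: |63 − 77| = 14.
Shaping rows needed: 14 / 2 = 7.
98 rows / 7 = every 14 rows.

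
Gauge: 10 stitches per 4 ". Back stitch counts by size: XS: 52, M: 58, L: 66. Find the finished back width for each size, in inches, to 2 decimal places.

XS 20.80 inches; M 23.20 inches; L 26.40 inches.

10/4 = 2.5 sts per in.
XS: 52 / 2.5 = 20.800 → 20.80 in.
M: 58 / 2.5 = 23.200 → 23.20 in.
L: 66 / 2.5 = 26.400 → 26.40 in.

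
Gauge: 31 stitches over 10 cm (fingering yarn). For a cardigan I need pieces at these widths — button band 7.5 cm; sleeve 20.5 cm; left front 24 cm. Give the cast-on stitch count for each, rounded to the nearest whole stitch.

button band 23; sleeve 64; left front 74.

Rate = 31/10 = 3.1 sts per cm.
button band: 7.5 × 3.1 = 23.25 → 23.
sleeve: 20.5 × 3.1 = 63.55 → 64.
left front: 24 × 3.1 = 74.40 → 74.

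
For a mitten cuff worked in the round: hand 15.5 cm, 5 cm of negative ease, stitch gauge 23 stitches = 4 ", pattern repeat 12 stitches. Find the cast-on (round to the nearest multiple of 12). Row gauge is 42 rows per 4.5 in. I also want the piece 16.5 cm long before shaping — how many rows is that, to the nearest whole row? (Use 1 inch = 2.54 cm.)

Finished = 15.5 − 5 = 10.5 cm.
10.5 cm × 1/2.54 = 4.13 inches.
23/4 = 5.75 sts per in; 4.13 × 5.75 = 23.77 sts.
Nearest multiple of 12 → 24.
16.5 cm = 6.50 inches; × 9.333 = 60.63 → 61 rows.

Cast on 24 stitches; work 61 rows.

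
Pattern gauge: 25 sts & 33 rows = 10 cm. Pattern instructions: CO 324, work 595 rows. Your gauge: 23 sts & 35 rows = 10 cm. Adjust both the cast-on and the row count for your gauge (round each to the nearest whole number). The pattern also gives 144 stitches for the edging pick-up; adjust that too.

Cast on 298 stitches; work 631 rows; edging pick-up 132 stitches.

Stitches: 324 × 23/25 = 298.08 → 298.
Rows: 595 × 35/33 = 631.06 → 631.
edging pick-up: 144 × 23/25 = 132.48 → 132.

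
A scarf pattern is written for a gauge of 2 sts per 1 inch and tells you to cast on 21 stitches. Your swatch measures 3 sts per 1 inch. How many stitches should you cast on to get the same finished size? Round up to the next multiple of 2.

CO 32 sts.

Scale factor = 3 / 2 = 1.500.
21 × 3 / 2 = 31.50 sts.
→ 32 sts.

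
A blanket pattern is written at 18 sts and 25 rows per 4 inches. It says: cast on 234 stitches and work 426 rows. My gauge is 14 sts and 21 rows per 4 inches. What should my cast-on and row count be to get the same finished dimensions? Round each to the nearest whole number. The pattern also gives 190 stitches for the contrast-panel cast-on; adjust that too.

Cast on 182 stitches; work 358 rows; contrast-panel cast-on 148 stitches.

Stitches: 234 × 14/18 = 182.00 → 182.
Rows: 426 × 21/25 = 357.84 → 358.
contrast-panel cast-on: 190 × 14/18 = 147.78 → 148.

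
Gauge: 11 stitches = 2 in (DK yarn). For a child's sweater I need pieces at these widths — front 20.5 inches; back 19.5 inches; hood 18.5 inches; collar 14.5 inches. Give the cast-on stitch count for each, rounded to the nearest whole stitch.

front 113; back 107; hood 102; collar 80.

Rate = 11/2 = 5.5 sts per in.
front: 20.5 × 5.5 = 112.75 → 113.
back: 19.5 × 5.5 = 107.25 → 107.
hood: 18.5 × 5.5 = 101.75 → 102.
collar: 14.5 × 5.5 = 79.75 → 80.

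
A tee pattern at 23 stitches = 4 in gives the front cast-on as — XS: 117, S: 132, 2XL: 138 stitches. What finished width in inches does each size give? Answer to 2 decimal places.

XS 20.35 inches; S 22.96 inches; 2XL 24.00 inches.

23/4 = 5.75 sts per in.
XS: 117 / 5.75 = 20.348 → 20.35 in.
S: 132 / 5.75 = 22.957 → 22.96 in.
2XL: 138 / 5.75 = 24.000 → 24.00 in.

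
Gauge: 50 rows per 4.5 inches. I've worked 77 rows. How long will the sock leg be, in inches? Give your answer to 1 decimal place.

6.9 inches.

50 rows / 4.5 inch = 11.111 rows per inch.
77 / 11.111 = 6.93 inches.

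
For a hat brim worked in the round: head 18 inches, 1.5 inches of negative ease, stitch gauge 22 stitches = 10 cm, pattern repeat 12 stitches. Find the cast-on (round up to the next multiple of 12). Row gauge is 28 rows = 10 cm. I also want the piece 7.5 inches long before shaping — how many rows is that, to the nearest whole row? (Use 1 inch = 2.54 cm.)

Finished = 18 − 1.5 = 16.5 inches.
16.5 inches × 2.54 = 41.91 cm.
22/10 = 2.2 sts per cm; 41.91 × 2.2 = 92.20 sts.
Next multiple of 12 → 96.
7.5 inches = 19.05 cm; × 2.8 = 53.34 → 53 rows.

Cast on 96 stitches; work 53 rows.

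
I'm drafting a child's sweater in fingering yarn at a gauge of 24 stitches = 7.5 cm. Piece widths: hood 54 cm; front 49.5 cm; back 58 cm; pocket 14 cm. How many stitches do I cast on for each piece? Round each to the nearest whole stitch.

hood 173; front 158; back 186; pocket 45.

Rate = 24/7.5 = 3.2 sts per cm.
hood: 54 × 3.2 = 172.80 → 173.
front: 49.5 × 3.2 = 158.40 → 158.
back: 58 × 3.2 = 185.60 → 186.
pocket: 14 × 3.2 = 44.80 → 45.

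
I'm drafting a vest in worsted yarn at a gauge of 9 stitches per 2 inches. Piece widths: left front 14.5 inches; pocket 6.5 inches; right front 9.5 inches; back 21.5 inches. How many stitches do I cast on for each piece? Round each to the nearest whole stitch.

left front 65; pocket 29; right front 43; back 97.

Rate = 9/2 = 4.5 sts per in.
left front: 14.5 × 4.5 = 65.25 → 65.
pocket: 6.5 × 4.5 = 29.25 → 29.
right front: 9.5 × 4.5 = 42.75 → 43.
back: 21.5 × 4.5 = 96.75 → 97.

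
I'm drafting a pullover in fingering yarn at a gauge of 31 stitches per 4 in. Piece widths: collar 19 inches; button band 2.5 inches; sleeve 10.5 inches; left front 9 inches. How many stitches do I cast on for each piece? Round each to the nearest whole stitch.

Rate = 31/4 = 7.75 sts per in.
collar: 19 × 7.75 = 147.25 → 147.
button band: 2.5 × 7.75 = 19.38 → 19.
sleeve: 10.5 × 7.75 = 81.38 → 81.
left front: 9 × 7.75 = 69.75 → 70.

collar 147; button band 19; sleeve 81; left front 70.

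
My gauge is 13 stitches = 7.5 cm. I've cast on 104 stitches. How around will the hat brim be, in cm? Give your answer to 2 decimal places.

60.00 cm.

13 stitches / 7.5 cm = 1.733 stitches per cm.
104 / 1.733 = 60.000 cm.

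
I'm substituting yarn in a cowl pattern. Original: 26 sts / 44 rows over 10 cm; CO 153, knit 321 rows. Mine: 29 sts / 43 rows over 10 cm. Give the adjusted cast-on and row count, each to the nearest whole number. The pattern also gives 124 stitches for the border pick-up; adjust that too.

Cast on 171 stitches; work 314 rows; border pick-up 138 stitches.

Stitches: 153 × 29/26 = 170.65 → 171.
Rows: 321 × 43/44 = 313.70 → 314.
border pick-up: 124 × 29/26 = 138.31 → 138.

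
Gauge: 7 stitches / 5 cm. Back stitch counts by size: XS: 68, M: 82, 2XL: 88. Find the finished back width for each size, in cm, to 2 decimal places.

XS 48.57 cm; M 58.57 cm; 2XL 62.86 cm.

7/5 = 1.4 sts per cm.
XS: 68 / 1.4 = 48.571 → 48.57 cm.
M: 82 / 1.4 = 58.571 → 58.57 cm.
2XL: 88 / 1.4 = 62.857 → 62.86 cm.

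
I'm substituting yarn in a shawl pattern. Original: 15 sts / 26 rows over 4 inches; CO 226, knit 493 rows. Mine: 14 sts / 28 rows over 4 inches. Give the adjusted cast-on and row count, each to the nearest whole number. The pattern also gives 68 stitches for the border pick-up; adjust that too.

Stitches: 226 × 14/15 = 210.93 → 211.
Rows: 493 × 28/26 = 530.92 → 531.
border pick-up: 68 × 14/15 = 63.47 → 63.

Cast on 211 stitches; work 531 rows; border pick-up 63 stitches.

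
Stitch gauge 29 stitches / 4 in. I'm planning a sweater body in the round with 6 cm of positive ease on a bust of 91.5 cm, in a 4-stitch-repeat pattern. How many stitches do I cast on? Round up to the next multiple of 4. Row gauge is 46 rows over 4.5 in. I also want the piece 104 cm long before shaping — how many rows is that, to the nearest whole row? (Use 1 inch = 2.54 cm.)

Cast on 280 stitches; work 419 rows.

Finished = 91.5 + 6 = 97.5 cm.
97.5 cm × 1/2.54 = 38.39 inches.
29/4 = 7.25 sts per in; 38.39 × 7.25 = 278.30 sts.
Next multiple of 4 → 280.
104 cm = 40.94 inches; × 10.222 = 418.55 → 419 rows.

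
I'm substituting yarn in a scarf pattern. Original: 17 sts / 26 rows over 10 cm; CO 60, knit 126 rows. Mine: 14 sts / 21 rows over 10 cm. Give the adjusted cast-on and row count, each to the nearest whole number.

Cast on 49 stitches; work 102 rows.

Stitches: 60 × 14/17 = 49.41 → 49.
Rows: 126 × 21/26 = 101.77 → 102.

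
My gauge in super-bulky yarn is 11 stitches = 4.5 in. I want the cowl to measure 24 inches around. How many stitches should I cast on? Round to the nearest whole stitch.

Cast on 59 stitches.

11 stitches / 4.5 in = 2.444 stitches per inch.
24 × 2.444 = 58.67 stitches.
Round to nearest → 59.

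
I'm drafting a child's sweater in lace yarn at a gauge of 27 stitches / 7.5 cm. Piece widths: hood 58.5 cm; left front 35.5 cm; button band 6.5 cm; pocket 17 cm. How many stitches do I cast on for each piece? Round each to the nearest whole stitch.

Rate = 27/7.5 = 3.6 sts per cm.
hood: 58.5 × 3.6 = 210.60 → 211.
left front: 35.5 × 3.6 = 127.80 → 128.
button band: 6.5 × 3.6 = 23.40 → 23.
pocket: 17 × 3.6 = 61.20 → 61.

hood 211; left front 128; button band 23; pocket 61.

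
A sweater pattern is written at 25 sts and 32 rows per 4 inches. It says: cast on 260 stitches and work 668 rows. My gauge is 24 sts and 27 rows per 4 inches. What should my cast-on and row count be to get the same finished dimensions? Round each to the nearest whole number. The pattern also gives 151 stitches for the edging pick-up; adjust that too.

Stitches: 260 × 24/25 = 249.60 → 250.
Rows: 668 × 27/32 = 563.62 → 564.
edging pick-up: 151 × 24/25 = 144.96 → 145.

Cast on 250 stitches; work 564 rows; edging pick-up 145 stitches.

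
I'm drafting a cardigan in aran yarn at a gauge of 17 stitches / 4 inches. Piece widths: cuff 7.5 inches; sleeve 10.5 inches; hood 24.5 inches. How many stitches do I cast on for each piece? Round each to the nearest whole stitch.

cuff 32; sleeve 45; hood 104.

Rate = 17/4 = 4.25 sts per in.
cuff: 7.5 × 4.25 = 31.88 → 32.
sleeve: 10.5 × 4.25 = 44.62 → 45.
hood: 24.5 × 4.25 = 104.12 → 104.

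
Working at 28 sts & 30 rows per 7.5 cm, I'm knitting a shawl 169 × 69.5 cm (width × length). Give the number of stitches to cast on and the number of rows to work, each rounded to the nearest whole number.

Stitch gauge = 28/7.5 = 3.733 sts/cm; 169 × 3.733 = 630.93 → 631 sts.
Row gauge = 30/7.5 = 4 rows/cm; 69.5 × 4 = 278.00 → 278 rows.

Cast on 631 stitches and work 278 rows.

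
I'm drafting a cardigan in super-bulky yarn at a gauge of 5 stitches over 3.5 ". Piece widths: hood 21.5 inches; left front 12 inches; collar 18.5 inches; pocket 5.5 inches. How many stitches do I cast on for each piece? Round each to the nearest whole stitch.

Rate = 5/3.5 = 1.429 sts per in.
hood: 21.5 × 1.429 = 30.71 → 31.
left front: 12 × 1.429 = 17.14 → 17.
collar: 18.5 × 1.429 = 26.43 → 26.
pocket: 5.5 × 1.429 = 7.86 → 8.

hood 31; left front 17; collar 26; pocket 8.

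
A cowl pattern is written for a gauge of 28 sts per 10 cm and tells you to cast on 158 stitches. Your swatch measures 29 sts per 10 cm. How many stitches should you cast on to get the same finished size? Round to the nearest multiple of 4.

CO 164 sts.

Scale factor = 29 / 28 = 1.036.
158 × 29 / 28 = 163.64 sts.
→ 164 sts.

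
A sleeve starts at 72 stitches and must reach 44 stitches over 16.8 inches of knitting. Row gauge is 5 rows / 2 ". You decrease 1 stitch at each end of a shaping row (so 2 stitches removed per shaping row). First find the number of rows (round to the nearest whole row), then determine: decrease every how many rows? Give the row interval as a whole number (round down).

Decrease every 3rd row.

Rows = 16.8 × 2.5 = 42.0 → 42 rows.
Stitches to remove: 28 → 14 shaping rows (at 2 st each).
42 / 14 = 3.00 → every 3 rows.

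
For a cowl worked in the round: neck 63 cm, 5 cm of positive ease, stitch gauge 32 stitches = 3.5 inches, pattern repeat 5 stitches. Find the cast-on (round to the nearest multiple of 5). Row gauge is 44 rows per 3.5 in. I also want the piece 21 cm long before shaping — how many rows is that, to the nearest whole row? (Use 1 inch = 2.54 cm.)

Cast on 245 stitches; work 104 rows.

Finished = 63 + 5 = 68 cm.
68 cm × 1/2.54 = 26.77 inches.
32/3.5 = 9.143 sts per in; 26.77 × 9.143 = 244.77 sts.
Nearest multiple of 5 → 245.
21 cm = 8.27 inches; × 12.571 = 103.94 → 104 rows.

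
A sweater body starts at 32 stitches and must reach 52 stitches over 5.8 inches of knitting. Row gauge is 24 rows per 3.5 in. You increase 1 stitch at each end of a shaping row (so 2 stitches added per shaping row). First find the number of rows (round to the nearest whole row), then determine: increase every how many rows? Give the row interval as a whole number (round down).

Rows = 5.8 × 6.857 = 39.8 → 40 rows.
Stitches to add: 20 → 10 shaping rows (at 2 st each).
40 / 10 = 4.00 → every 4 rows.

Increase every 4th row.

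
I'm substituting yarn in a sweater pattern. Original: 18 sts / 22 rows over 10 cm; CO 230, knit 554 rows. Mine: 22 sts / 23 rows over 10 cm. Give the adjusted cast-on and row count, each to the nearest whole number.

Stitches: 230 × 22/18 = 281.11 → 281.
Rows: 554 × 23/22 = 579.18 → 579.

Cast on 281 stitches; work 579 rows.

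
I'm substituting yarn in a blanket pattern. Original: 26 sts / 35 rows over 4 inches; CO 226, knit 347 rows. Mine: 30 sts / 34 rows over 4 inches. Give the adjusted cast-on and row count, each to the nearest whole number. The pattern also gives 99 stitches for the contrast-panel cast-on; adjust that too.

Cast on 261 stitches; work 337 rows; contrast-panel cast-on 114 stitches.

Stitches: 226 × 30/26 = 260.77 → 261.
Rows: 347 × 34/35 = 337.09 → 337.
contrast-panel cast-on: 99 × 30/26 = 114.23 → 114.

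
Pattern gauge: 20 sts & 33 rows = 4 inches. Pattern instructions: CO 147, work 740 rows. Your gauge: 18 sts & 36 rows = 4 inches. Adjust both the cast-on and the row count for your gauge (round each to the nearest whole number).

Cast on 132 stitches; work 807 rows.

Stitches: 147 × 18/20 = 132.30 → 132.
Rows: 740 × 36/33 = 807.27 → 807.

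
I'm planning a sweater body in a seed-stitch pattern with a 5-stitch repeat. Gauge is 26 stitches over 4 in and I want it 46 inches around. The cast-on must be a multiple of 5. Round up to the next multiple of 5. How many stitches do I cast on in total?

CO 300 sts.

26 / 4 = 6.5 sts per inch.
46 × 6.5 = 299.00 sts.
Next multiple of 5: 300.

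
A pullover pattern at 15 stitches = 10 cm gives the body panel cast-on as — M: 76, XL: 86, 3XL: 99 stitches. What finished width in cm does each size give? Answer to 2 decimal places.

15/10 = 1.5 sts per cm.
M: 76 / 1.5 = 50.667 → 50.67 cm.
XL: 86 / 1.5 = 57.333 → 57.33 cm.
3XL: 99 / 1.5 = 66.000 → 66.00 cm.

M 50.67 cm; XL 57.33 cm; 3XL 66.00 cm.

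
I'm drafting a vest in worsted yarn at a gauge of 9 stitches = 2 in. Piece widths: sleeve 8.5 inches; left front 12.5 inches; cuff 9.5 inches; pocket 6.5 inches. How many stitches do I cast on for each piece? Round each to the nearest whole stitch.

sleeve 38; left front 56; cuff 43; pocket 29.

Rate = 9/2 = 4.5 sts per in.
sleeve: 8.5 × 4.5 = 38.25 → 38.
left front: 12.5 × 4.5 = 56.25 → 56.
cuff: 9.5 × 4.5 = 42.75 → 43.
pocket: 6.5 × 4.5 = 29.25 → 29.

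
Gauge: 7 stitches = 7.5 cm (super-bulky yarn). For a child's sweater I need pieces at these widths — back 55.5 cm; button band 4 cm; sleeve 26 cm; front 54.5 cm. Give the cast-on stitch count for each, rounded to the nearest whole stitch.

Rate = 7/7.5 = 0.933 sts per cm.
back: 55.5 × 0.933 = 51.80 → 52.
button band: 4 × 0.933 = 3.73 → 4.
sleeve: 26 × 0.933 = 24.27 → 24.
front: 54.5 × 0.933 = 50.87 → 51.

back 52; button band 4; sleeve 24; front 51.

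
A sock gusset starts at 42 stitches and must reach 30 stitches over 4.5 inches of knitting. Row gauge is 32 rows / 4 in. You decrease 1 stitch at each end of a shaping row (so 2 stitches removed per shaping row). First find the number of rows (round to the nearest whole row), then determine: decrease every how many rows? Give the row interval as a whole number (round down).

Decrease every 6th row.

Rows = 4.5 × 8 = 36.0 → 36 rows.
Stitches to remove: 12 → 6 shaping rows (at 2 st each).
36 / 6 = 6.00 → every 6 rows.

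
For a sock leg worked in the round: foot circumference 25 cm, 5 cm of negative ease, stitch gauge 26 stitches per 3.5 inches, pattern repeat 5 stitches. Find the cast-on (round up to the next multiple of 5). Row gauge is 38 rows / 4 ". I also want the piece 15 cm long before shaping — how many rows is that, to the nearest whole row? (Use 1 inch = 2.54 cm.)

Cast on 60 stitches; work 56 rows.

Finished = 25 − 5 = 20 cm.
20 cm × 1/2.54 = 7.87 inches.
26/3.5 = 7.429 sts per in; 7.87 × 7.429 = 58.49 sts.
Next multiple of 5 → 60.
15 cm = 5.91 inches; × 9.5 = 56.10 → 56 rows.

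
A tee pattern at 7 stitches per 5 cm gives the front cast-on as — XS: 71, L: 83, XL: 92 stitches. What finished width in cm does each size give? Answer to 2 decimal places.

7/5 = 1.4 sts per cm.
XS: 71 / 1.4 = 50.714 → 50.71 cm.
L: 83 / 1.4 = 59.286 → 59.29 cm.
XL: 92 / 1.4 = 65.714 → 65.71 cm.

XS 50.71 cm; L 59.29 cm; XL 65.71 cm.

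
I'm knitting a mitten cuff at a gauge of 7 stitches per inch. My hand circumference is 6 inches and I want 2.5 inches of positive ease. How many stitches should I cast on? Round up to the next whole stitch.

Cast on 60 stitches.

Finished = 6 + 2.5 = 8.5 in.
7 / 1 = 7 sts per inch.
8.50 × 7 = 59.50 sts.
→ 60 sts.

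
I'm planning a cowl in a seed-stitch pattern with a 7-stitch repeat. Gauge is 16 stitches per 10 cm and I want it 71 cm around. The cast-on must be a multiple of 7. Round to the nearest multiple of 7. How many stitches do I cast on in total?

16 / 10 = 1.6 sts per cm.
71 × 1.6 = 113.60 sts.
Nearest multiple of 7: 112.

112 stitches.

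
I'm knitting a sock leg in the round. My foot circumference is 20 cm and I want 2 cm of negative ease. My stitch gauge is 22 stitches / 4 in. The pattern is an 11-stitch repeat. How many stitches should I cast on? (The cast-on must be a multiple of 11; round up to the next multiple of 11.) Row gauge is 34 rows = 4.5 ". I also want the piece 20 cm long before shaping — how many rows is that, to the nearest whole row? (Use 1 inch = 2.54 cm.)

Finished = 20 − 2 = 18 cm.
18 cm × 1/2.54 = 7.09 inches.
22/4 = 5.5 sts per in; 7.09 × 5.5 = 38.98 sts.
Next multiple of 11 → 44.
20 cm = 7.87 inches; × 7.556 = 59.49 → 59 rows.

Cast on 44 stitches; work 59 rows.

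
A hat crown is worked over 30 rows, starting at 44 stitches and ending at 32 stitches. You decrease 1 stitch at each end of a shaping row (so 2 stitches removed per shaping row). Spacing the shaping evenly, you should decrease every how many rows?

Decrease every 5th row.

Stitches to remove: |32 − 44| = 12.
Shaping rows needed: 12 / 2 = 6.
30 rows / 6 = every 5 rows.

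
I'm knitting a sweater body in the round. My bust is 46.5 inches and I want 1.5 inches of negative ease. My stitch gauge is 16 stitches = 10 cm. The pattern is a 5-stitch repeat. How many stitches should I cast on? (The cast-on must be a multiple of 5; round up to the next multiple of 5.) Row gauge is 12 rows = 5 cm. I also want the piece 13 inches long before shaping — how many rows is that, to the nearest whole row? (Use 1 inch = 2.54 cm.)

Finished = 46.5 − 1.5 = 45 inches.
45 inches × 2.54 = 114.30 cm.
16/10 = 1.6 sts per cm; 114.30 × 1.6 = 182.88 sts.
Next multiple of 5 → 185.
13 inches = 33.02 cm; × 2.4 = 79.25 → 79 rows.

Cast on 185 stitches; work 79 rows.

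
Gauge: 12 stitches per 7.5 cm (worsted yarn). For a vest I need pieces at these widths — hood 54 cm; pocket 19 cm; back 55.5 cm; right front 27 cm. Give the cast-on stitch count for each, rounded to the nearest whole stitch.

hood 86; pocket 30; back 89; right front 43.

Rate = 12/7.5 = 1.6 sts per cm.
hood: 54 × 1.6 = 86.40 → 86.
pocket: 19 × 1.6 = 30.40 → 30.
back: 55.5 × 1.6 = 88.80 → 89.
right front: 27 × 1.6 = 43.20 → 43.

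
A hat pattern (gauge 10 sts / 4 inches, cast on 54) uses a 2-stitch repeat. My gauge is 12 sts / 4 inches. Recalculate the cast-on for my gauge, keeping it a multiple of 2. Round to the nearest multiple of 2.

54 × 12 / 10 = 64.80.
Nearest multiple of 2: 64.

64 stitches.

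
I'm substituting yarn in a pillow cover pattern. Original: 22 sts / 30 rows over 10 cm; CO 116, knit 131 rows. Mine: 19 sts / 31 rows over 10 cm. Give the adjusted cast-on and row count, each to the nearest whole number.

Stitches: 116 × 19/22 = 100.18 → 100.
Rows: 131 × 31/30 = 135.37 → 135.

Cast on 100 stitches; work 135 rows.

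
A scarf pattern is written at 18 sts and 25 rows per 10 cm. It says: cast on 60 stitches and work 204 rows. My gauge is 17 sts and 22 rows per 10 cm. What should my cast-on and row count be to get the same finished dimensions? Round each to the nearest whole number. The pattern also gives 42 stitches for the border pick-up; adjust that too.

Cast on 57 stitches; work 180 rows; border pick-up 40 stitches.

Stitches: 60 × 17/18 = 56.67 → 57.
Rows: 204 × 22/25 = 179.52 → 180.
border pick-up: 42 × 17/18 = 39.67 → 40.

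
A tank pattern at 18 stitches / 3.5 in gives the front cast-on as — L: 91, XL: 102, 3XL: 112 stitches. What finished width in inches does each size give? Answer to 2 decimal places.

L 17.69 inches; XL 19.83 inches; 3XL 21.78 inches.

18/3.5 = 5.143 sts per in.
L: 91 / 5.143 = 17.694 → 17.69 in.
XL: 102 / 5.143 = 19.833 → 19.83 in.
3XL: 112 / 5.143 = 21.778 → 21.78 in.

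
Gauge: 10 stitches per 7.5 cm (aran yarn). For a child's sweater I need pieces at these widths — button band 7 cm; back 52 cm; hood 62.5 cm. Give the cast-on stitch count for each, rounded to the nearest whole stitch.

button band 9; back 69; hood 83.

Rate = 10/7.5 = 1.333 sts per cm.
button band: 7 × 1.333 = 9.33 → 9.
back: 52 × 1.333 = 69.33 → 69.
hood: 62.5 × 1.333 = 83.33 → 83.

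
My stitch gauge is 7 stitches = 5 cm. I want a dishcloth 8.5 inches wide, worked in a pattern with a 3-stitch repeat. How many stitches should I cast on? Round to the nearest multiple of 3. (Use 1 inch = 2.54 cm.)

Cast on 30 stitches.

8.5 in = 8.5 × 2.54 = 21.59 cm.
7 / 5 = 1.4 sts/cm.
21.59 × 1.4 = 30.23 sts.
→ 30.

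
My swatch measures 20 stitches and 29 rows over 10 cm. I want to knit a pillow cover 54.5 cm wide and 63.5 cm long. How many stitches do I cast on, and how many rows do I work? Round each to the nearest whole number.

Cast on 109 stitches and work 184 rows.

Stitch gauge = 20/10 = 2 sts/cm; 54.5 × 2 = 109.00 → 109 sts.
Row gauge = 29/10 = 2.9 rows/cm; 63.5 × 2.9 = 184.15 → 184 rows.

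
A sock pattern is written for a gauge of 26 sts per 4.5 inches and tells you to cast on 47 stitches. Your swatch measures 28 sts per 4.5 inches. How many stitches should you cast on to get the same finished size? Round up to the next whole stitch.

Scale factor = 28 / 26 = 1.077.
47 × 28 / 26 = 50.62 sts.
→ 51 sts.

51 stitches.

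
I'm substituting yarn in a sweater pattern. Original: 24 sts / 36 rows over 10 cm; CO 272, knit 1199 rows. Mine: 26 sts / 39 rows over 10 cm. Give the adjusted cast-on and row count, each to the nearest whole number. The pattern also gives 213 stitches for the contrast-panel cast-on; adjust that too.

Stitches: 272 × 26/24 = 294.67 → 295.
Rows: 1199 × 39/36 = 1298.92 → 1299.
contrast-panel cast-on: 213 × 26/24 = 230.75 → 231.

Cast on 295 stitches; work 1299 rows; contrast-panel cast-on 231 stitches.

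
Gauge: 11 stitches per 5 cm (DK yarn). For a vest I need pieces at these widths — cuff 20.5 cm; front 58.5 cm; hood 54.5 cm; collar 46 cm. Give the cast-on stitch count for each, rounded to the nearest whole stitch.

cuff 45; front 129; hood 120; collar 101.

Rate = 11/5 = 2.2 sts per cm.
cuff: 20.5 × 2.2 = 45.10 → 45.
front: 58.5 × 2.2 = 128.70 → 129.
hood: 54.5 × 2.2 = 119.90 → 120.
collar: 46 × 2.2 = 101.20 → 101.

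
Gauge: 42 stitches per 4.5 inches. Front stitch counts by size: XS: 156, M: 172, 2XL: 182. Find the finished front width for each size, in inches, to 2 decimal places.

XS 16.71 inches; M 18.43 inches; 2XL 19.50 inches.

42/4.5 = 9.333 sts per in.
XS: 156 / 9.333 = 16.714 → 16.71 in.
M: 172 / 9.333 = 18.429 → 18.43 in.
2XL: 182 / 9.333 = 19.500 → 19.50 in.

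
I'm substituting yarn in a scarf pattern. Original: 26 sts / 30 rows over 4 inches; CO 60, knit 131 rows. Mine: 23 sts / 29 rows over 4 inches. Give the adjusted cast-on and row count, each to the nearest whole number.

Cast on 53 stitches; work 127 rows.

Stitches: 60 × 23/26 = 53.08 → 53.
Rows: 131 × 29/30 = 126.63 → 127.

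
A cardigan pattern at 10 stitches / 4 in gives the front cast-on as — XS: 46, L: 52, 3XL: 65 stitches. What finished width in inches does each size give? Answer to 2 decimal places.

10/4 = 2.5 sts per in.
XS: 46 / 2.5 = 18.400 → 18.40 in.
L: 52 / 2.5 = 20.800 → 20.80 in.
3XL: 65 / 2.5 = 26.000 → 26.00 in.

XS 18.40 inches; L 20.80 inches; 3XL 26.00 inches.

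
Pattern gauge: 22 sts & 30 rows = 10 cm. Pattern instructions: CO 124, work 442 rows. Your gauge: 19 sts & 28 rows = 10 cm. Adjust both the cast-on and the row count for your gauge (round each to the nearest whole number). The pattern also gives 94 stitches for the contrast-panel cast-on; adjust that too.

Stitches: 124 × 19/22 = 107.09 → 107.
Rows: 442 × 28/30 = 412.53 → 413.
contrast-panel cast-on: 94 × 19/22 = 81.18 → 81.

Cast on 107 stitches; work 413 rows; contrast-panel cast-on 81 stitches.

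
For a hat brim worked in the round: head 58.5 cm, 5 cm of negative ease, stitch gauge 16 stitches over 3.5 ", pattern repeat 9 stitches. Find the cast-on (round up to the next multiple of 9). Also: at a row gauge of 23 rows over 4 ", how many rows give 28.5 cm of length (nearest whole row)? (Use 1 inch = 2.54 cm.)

Finished = 58.5 − 5 = 53.5 cm.
53.5 cm × 1/2.54 = 21.06 inches.
16/3.5 = 4.571 sts per in; 21.06 × 4.571 = 96.29 sts.
Next multiple of 9 → 99.
28.5 cm = 11.22 inches; × 5.75 = 64.52 → 65 rows.

Cast on 99 stitches; work 65 rows.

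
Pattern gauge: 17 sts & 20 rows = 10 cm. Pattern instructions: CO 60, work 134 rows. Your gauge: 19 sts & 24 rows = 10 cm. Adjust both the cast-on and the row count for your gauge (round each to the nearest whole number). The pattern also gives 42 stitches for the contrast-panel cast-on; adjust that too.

Cast on 67 stitches; work 161 rows; contrast-panel cast-on 47 stitches.

Stitches: 60 × 19/17 = 67.06 → 67.
Rows: 134 × 24/20 = 160.80 → 161.
contrast-panel cast-on: 42 × 19/17 = 46.94 → 47.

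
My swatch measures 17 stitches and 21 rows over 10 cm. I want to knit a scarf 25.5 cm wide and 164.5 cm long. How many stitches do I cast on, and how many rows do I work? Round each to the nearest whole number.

Cast on 43 stitches and work 345 rows.

Stitch gauge = 17/10 = 1.7 sts/cm; 25.5 × 1.7 = 43.35 → 43 sts.
Row gauge = 21/10 = 2.1 rows/cm; 164.5 × 2.1 = 345.45 → 345 rows.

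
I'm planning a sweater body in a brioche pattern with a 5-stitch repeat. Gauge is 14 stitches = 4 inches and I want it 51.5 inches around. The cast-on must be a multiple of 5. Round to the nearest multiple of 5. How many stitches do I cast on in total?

14 / 4 = 3.5 sts per inch.
51.5 × 3.5 = 180.25 sts.
Nearest multiple of 5: 180.

CO 180 sts.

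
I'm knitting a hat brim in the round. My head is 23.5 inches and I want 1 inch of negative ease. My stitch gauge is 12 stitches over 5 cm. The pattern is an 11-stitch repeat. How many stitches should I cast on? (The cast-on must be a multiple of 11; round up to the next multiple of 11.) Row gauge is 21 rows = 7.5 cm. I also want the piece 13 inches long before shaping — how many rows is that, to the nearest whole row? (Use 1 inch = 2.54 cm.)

Cast on 143 stitches; work 92 rows.

Finished = 23.5 − 1 = 22.5 inches.
22.5 inches × 2.54 = 57.15 cm.
12/5 = 2.4 sts per cm; 57.15 × 2.4 = 137.16 sts.
Next multiple of 11 → 143.
13 inches = 33.02 cm; × 2.8 = 92.46 → 92 rows.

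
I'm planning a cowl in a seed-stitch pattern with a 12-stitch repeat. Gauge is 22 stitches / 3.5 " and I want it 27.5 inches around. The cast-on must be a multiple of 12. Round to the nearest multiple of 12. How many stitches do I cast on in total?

Cast on 168 stitches.

22 / 3.5 = 6.286 sts per inch.
27.5 × 6.286 = 172.86 sts.
Nearest multiple of 12: 168.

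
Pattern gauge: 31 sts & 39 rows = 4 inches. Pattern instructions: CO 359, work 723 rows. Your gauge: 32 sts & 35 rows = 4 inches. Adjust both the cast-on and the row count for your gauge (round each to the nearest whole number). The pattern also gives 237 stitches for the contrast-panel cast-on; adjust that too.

Cast on 371 stitches; work 649 rows; contrast-panel cast-on 245 stitches.

Stitches: 359 × 32/31 = 370.58 → 371.
Rows: 723 × 35/39 = 648.85 → 649.
contrast-panel cast-on: 237 × 32/31 = 244.65 → 245.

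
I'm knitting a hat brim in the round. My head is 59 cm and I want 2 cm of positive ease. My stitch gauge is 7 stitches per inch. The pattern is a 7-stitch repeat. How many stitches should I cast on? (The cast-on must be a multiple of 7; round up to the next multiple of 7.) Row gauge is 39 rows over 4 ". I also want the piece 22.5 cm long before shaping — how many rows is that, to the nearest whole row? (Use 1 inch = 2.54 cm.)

Finished = 59 + 2 = 61 cm.
61 cm × 1/2.54 = 24.02 inches.
7/1 = 7 sts per in; 24.02 × 7 = 168.11 sts.
Next multiple of 7 → 175.
22.5 cm = 8.86 inches; × 9.75 = 86.37 → 86 rows.

Cast on 175 stitches; work 86 rows.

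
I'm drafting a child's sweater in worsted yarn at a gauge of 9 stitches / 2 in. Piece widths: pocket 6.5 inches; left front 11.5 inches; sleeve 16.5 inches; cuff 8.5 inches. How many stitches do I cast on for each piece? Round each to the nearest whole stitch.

Rate = 9/2 = 4.5 sts per in.
pocket: 6.5 × 4.5 = 29.25 → 29.
left front: 11.5 × 4.5 = 51.75 → 52.
sleeve: 16.5 × 4.5 = 74.25 → 74.
cuff: 8.5 × 4.5 = 38.25 → 38.

pocket 29; left front 52; sleeve 74; cuff 38.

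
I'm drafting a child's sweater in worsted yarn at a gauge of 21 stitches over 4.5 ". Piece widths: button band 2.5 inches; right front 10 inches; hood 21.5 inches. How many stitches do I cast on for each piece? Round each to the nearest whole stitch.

button band 12; right front 47; hood 100.

Rate = 21/4.5 = 4.667 sts per in.
button band: 2.5 × 4.667 = 11.67 → 12.
right front: 10 × 4.667 = 46.67 → 47.
hood: 21.5 × 4.667 = 100.33 → 100.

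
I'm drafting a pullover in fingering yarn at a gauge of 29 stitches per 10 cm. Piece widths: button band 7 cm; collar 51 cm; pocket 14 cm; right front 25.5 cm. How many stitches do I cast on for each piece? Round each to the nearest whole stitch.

Rate = 29/10 = 2.9 sts per cm.
button band: 7 × 2.9 = 20.30 → 20.
collar: 51 × 2.9 = 147.90 → 148.
pocket: 14 × 2.9 = 40.60 → 41.
right front: 25.5 × 2.9 = 73.95 → 74.

button band 20; collar 148; pocket 41; right front 74.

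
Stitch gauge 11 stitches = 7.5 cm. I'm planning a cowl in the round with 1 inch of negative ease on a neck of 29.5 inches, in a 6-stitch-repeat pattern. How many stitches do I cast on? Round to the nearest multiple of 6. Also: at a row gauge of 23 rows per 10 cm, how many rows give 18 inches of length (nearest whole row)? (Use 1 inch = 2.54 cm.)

Finished = 29.5 − 1 = 28.5 inches.
28.5 inches × 2.54 = 72.39 cm.
11/7.5 = 1.467 sts per cm; 72.39 × 1.467 = 106.17 sts.
Nearest multiple of 6 → 108.
18 inches = 45.72 cm; × 2.3 = 105.16 → 105 rows.

Cast on 108 stitches; work 105 rows.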